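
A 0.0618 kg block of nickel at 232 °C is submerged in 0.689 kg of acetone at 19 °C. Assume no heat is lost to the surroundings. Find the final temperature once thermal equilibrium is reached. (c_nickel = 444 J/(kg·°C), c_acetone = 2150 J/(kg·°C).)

Set heat shed by the hot body equal to heat absorbed by the cold body:
0.0618*444*(232 − T) = 0.689*2150*(T − 19)
27.44(232 − T) = 1481.3(T − 19)
1508.8 T = 34512  ⇒  T ≈ 22.87 °C

T_f ≈ 22.9 °C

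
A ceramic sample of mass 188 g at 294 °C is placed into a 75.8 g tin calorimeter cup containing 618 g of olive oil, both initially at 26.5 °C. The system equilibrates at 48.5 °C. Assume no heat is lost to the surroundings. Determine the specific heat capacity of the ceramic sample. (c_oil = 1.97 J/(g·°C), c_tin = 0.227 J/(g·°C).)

c ≈ 0.589 J/(g·°C)

Setting the total heat transfer to zero:
188×c×(48.5 − 294) + 618×1.97×(48.5 − 26.5) + 75.8×0.227×(48.5 − 26.5) = 0
-46154 c = -27163
c = -27163/-46154 ≈ 0.5885 J/(g·°C)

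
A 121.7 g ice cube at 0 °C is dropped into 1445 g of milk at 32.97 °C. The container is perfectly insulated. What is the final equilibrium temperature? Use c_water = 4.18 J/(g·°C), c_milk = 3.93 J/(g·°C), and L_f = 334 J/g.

Sum of m c ΔT and latent-heat terms is zero:
latent heat to melt: 121.7·334 = 40648
  meltwater 0→T: 121.7·4.18·T = 508.71 T
  milk: 5678.9(T − 32.97)
6187.6 T = 187232 − 40648 = 146584
T ≈ 23.69 °C — above 0 °C, consistent with complete melting.

T_f ≈ 23.7 °C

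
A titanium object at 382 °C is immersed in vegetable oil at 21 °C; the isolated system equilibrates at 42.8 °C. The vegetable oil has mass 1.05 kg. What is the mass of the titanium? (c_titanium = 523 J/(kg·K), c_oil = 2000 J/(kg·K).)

Heat lost by the titanium = heat gained by the oil:
m·523·(382 − 42.8) = 1.05·2000·(42.8 − 21)
177402 m = 45780  ⇒  m ≈ 0.2581 kg

m ≈ 0.258 kg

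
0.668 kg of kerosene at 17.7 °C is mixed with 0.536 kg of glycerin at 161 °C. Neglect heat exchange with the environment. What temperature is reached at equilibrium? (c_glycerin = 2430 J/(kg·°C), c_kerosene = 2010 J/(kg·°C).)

Setting the total heat transfer to zero:
0.536·2430·(T − 161) + 0.668·2010·(T − 17.7) = 0
1302.5(T − 161) + 1342.7(T − 17.7) = 0
(1302.5 + 1342.7) T = 1302.5·161 + 1342.7·17.7
T = 233465/2645.2 ≈ 88.26 °C

T_f ≈ 88.3 °C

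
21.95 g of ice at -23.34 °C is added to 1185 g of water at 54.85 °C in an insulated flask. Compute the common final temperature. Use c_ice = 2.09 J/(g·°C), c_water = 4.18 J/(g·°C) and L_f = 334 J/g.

T_f ≈ 52.2 °C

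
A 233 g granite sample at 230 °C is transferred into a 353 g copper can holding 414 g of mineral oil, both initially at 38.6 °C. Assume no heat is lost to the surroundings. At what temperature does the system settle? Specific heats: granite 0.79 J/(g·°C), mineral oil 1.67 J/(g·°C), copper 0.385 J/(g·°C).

T_f ≈ 73.4 °C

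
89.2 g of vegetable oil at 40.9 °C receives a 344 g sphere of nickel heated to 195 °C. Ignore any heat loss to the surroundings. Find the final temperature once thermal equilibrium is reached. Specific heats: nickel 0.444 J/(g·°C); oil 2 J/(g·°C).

Set heat shed by the hot body equal to heat absorbed by the cold body:
344*0.444*(195 − T) = 89.2*2*(T − 40.9)
152.74(195 − T) = 178.4(T − 40.9)
331.14 T = 37080  ⇒  T ≈ 111.98 °C

T_f ≈ 112.0 °C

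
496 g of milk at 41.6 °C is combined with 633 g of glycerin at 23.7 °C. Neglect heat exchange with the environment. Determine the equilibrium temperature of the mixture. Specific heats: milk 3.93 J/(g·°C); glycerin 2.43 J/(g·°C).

T_f ≈ 33.7 °C

Heat lost by the milk equals heat gained by the glycerin:
496·3.93·(41.6 − T) = 633·2.43·(T − 23.7)
1949.3(41.6 − T) = 1538.2(T − 23.7)
3487.5 T = 117545  ⇒  T ≈ 33.70 °C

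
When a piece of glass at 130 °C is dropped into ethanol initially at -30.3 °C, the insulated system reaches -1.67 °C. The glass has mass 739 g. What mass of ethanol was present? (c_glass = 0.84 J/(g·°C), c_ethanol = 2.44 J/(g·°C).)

m ≈ 1170 g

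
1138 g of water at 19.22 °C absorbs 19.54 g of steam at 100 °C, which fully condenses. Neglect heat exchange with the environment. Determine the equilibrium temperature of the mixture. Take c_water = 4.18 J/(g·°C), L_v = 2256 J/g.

T_f ≈ 29.7 °C

Taking heat into each body as positive, Σ m c ΔT = 0:
steam→water at 100 °C releases m L_v = 19.54×2256 = 44082; condensed water 100 °C→T: 81.68(T − 100); water warms: 1138×4.18×(T − 19.22) = 4756.8(T − 19.22)
4838.5 T = 44082 + 8167.7 + 91426 = 143676
T ≈ 29.69 °C — below 100 °C, confirming all the steam condensed.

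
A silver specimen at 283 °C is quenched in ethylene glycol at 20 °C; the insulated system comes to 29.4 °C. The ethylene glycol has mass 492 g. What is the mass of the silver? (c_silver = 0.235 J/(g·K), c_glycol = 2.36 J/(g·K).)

m ≈ 183 g

|Q_silver| = |Q_glycol|:
m×0.235×(283 − 29.4) = 492×2.36×(29.4 − 20)
59.6 m = 10915  ⇒  m ≈ 183.1 g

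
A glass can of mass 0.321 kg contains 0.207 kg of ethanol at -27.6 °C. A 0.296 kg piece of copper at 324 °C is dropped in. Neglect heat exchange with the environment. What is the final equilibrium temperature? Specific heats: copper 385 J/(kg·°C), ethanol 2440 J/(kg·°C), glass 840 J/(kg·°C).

T_f ≈ 17.5 °C

T_f = Σ m_i c_i T_i / Σ m_i c_i:
T_f = (113.96*324 + 505.08*(-27.6) + 269.64*(-27.6)) / (113.96 + 505.08 + 269.64)
    = 15541 / 888.68 ≈ 17.49 °C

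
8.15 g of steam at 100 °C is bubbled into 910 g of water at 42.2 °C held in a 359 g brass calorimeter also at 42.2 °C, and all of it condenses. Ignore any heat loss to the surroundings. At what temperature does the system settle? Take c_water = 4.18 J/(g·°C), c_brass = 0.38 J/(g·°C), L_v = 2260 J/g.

T_f ≈ 47.3 °C

Heat gained plus heat lost sum to zero:
condense steam: −8.15·2260 = −18419; condensed water 100 °C→T: 34.07(T − 100); water warms: 910·4.18·(T − 42.2) = 3803.8(T − 42.2); cup: 136.42(T − 42.2)
3974.3 T = 18419 + 3406.7 + 166277 = 188103
T ≈ 47.33 °C — below 100 °C, confirming all the steam condensed.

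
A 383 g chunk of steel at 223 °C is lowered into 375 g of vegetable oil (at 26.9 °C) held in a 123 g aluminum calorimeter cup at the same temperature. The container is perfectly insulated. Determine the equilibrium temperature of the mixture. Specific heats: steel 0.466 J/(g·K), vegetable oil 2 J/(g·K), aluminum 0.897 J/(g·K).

T_f ≈ 60.6 °C

Net heat exchanged in the isolated system is zero:
383*0.466*(T − 223) + 375*2*(T − 26.9) + 123*0.897*(T − 26.9) = 0
1038.8 T = 62943
T ≈ 60.59 °C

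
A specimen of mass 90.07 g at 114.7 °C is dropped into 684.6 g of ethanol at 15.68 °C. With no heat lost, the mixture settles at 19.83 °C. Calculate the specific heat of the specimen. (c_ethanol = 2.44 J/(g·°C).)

m_s c (T_s − T_f) = m_ethanol c_ethanol (T_f − T_0):
90.07·c·(114.7 − 19.83) = 684.6·2.44·(19.83 − 15.68)
8544.9 c = 6932.3  ⇒  c ≈ 0.8113 J/(g·°C)

c ≈ 0.811 J/(g·°C)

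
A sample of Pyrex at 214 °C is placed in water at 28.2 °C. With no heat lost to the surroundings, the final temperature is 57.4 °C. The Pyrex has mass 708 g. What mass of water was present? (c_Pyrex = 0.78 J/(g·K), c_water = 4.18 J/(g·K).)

m ≈ 709 g

Heat lost by the Pyrex = heat gained by the water:
708·0.78·(214 − 57.4) = m·4.18·(57.4 − 28.2)
122.06 m = 86481  ⇒  m ≈ 708.5 g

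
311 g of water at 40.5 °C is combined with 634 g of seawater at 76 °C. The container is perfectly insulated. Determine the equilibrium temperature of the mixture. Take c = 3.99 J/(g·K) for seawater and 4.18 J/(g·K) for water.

T_f ≈ 63.9 °C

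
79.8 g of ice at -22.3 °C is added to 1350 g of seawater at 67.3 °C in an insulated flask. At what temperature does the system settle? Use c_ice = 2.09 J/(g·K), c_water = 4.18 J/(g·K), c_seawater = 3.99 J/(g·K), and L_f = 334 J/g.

Energy conservation, ΣQ = 0:
warm ice to 0 °C: 79.8×2.09×(0 − (-22.3)) = 3719.2
  melt ice: 79.8×334 = 26653
  meltwater 0→T: 79.8×4.18×T = 333.56 T
  seawater cools: 1350×3.99×(T − 67.3) = 5386.5(T − 67.3)
5720.1 T = 362511 − 30372 = 332139
T ≈ 58.07 °C (positive, so assuming full melt was valid).

T_f ≈ 58.1 °C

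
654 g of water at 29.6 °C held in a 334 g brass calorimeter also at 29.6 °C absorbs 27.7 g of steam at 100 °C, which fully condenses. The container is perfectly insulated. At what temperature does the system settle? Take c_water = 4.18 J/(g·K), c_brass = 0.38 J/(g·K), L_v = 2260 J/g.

Let T be the final temperature. ΣQ_i = 0:
latent heat released on condensation: 27.7×2260 = 62602; condensed water 100 °C→T: 115.79(T − 100); water warms: 654×4.18×(T − 29.6) = 2733.7(T − 29.6); cup: 126.92(T − 29.6)
2976.4 T = 62602 + 11579 + 84675 = 158856
T ≈ 53.37 °C — below 100 °C, confirming all the steam condensed.

T_f ≈ 53.4 °C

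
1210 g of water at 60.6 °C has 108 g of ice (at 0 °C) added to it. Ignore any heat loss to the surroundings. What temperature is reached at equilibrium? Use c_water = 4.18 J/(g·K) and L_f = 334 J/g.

Net heat exchanged in the isolated system is zero:
fusion: m_ice L_f = 108×334 = 36072
  warm the meltwater: 451.44 T
  water cools: 1210×4.18×(T − 60.6) = 5057.8(T − 60.6)
5509.2 T = 306503 − 36072 = 270431
T ≈ 49.09 °C. Since T > 0 °C, the all-ice-melts assumption holds.

T_f ≈ 49.1 °C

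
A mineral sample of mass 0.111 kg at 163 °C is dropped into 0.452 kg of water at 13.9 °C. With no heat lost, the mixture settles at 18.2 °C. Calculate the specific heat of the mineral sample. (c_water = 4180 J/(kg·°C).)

c ≈ 505 J/(kg·°C)

Setting the total heat transfer to zero:
0.111·c·(18.2 − 163) + 0.452·4180·(18.2 − 13.9) = 0
-16.07 c = -8124.2
c = -8124.2/-16.07 ≈ 505.5 J/(kg·°C)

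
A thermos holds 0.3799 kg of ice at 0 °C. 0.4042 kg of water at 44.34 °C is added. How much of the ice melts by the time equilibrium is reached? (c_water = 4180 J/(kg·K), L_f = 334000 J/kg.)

Heat available from the water dropping to 0 °C: 0.4042×4180×44.34 = 74915 J.
To melt every bit of ice: 0.3799×334000 = 126887 J.
Since 74915 < 126887 J, not all the ice melts; equilibrium is at 0 °C.
m_melted×334000 = 74915  ⇒  m_melted ≈ 0.2243 kg.

m_melted ≈ 0.224 kg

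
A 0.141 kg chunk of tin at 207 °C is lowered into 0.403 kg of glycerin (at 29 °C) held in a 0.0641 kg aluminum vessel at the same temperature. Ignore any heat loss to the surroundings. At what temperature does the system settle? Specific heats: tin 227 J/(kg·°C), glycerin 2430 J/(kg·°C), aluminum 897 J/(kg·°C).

T_f is the heat-capacity-weighted average of the initial temperatures:
T_f = (32.01×207 + 979.29×29 + 57.5×29) / (32.01 + 979.29 + 57.5)
    = 36692 / 1068.8 ≈ 34.33 °C

T_f ≈ 34.3 °C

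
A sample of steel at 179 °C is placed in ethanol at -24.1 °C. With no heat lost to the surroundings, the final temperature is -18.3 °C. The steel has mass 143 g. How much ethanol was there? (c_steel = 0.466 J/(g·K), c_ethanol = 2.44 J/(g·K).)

m ≈ 929 g

|Q_steel| = |Q_ethanol|:
143·0.466·(179 − -18.3) = m·2.44·(-18.3 − (-24.1))
14.15 m = 13148  ⇒  m ≈ 929 g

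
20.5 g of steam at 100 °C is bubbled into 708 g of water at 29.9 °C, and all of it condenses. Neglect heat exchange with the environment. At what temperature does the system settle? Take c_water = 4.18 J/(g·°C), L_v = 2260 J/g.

T_f ≈ 47.1 °C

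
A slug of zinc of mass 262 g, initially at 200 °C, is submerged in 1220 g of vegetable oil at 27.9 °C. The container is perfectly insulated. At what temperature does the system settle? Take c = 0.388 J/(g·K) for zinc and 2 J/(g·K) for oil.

T_f ≈ 34.8 °C

T_f = Σ m_i c_i T_i / Σ m_i c_i:
T_f = (101.66·200 + 2440·27.9) / (101.66 + 2440)
    = 88407 / 2541.7 ≈ 34.78 °C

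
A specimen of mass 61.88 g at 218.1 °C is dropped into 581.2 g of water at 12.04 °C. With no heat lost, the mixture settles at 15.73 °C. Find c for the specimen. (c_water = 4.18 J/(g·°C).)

Setting the total heat transfer to zero:
61.88×c×(15.73 − 218.1) + 581.2×4.18×(15.73 − 12.04) = 0
-12523 c = -8964.5
c = -8964.5/-12523 ≈ 0.7159 J/(g·°C)

c ≈ 0.716 J/(g·°C)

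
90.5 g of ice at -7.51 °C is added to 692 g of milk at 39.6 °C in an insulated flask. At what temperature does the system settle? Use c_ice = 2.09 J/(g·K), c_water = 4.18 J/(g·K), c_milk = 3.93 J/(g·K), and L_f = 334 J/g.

T_f ≈ 24.5 °C

Energy balance with sensible and latent terms:
warm ice to 0 °C: 90.5×2.09×(0 − (-7.51)) = 1420.5; fusion: m_ice L_f = 90.5×334 = 30227; meltwater 0→T: 90.5×4.18×T = 378.29 T; milk: 2719.6(T − 39.6)
3097.8 T = 107695 − 31647 = 76047
T ≈ 24.55 °C. Since T > 0 °C, the all-ice-melts assumption holds.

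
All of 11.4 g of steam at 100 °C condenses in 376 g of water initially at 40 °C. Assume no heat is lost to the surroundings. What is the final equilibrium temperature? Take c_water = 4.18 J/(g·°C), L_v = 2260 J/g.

T_f ≈ 57.7 °C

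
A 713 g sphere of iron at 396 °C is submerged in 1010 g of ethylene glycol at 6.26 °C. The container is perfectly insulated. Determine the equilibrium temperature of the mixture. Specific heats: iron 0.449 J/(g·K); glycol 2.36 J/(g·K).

T_f ≈ 52.4 °C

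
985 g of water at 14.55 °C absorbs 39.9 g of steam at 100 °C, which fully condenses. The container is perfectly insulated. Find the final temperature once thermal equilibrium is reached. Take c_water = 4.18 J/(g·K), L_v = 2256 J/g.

Energy balance with sensible and latent terms:
steam→water at 100 °C releases m L_v = 39.9×2256 = 90014
  condensed water 100 °C→T: 166.78(T − 100)
  water warms: 985×4.18×(T − 14.55) = 4117.3(T − 14.55)
4284.1 T = 90014 + 16678 + 59907 = 166599
T ≈ 38.89 °C, under the boiling point, so the assumption holds.

T_f ≈ 38.9 °C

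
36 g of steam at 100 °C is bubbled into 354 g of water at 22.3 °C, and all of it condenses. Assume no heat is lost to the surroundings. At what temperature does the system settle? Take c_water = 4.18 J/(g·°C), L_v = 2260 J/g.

T_f ≈ 79.4 °C

Energy conservation, ΣQ = 0:
condense steam: −36×2260 = −81360; condensed water 100 °C→T: 150.48(T − 100); water warms: 354×4.18×(T − 22.3) = 1479.7(T − 22.3)
1630.2 T = 81360 + 15048 + 32998 = 129406
T ≈ 79.38 °C — below 100 °C, confirming all the steam condensed.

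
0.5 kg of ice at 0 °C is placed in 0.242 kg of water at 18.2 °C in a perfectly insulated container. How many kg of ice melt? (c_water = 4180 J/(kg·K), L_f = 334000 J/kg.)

Heat available from the water dropping to 0 °C: 0.242·4180·18.2 = 18410 J.
Melting all 0.5 kg of ice would need 0.5·334000 = 167000 J.
18410 J < 167000 J, so only part of the ice melts and the system sits at 0 °C.
Mass melted = 18410/334000 ≈ 0.05512 kg.

m_melted ≈ 0.0551 kg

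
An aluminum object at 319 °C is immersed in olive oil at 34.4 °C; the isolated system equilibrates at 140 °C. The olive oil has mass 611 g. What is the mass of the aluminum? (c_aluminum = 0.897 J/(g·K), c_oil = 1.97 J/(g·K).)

m ≈ 792 g

|Q_aluminum| = |Q_oil|:
m×0.897×(319 − 140) = 611×1.97×(140 − 34.4)
160.56 m = 127108  ⇒  m ≈ 791.6 g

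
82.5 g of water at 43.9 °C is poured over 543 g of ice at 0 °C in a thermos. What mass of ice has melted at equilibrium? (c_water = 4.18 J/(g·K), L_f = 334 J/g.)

Water can give up m c ΔT = 82.5·4.18·43.9 = 15139 J before reaching 0 °C.
To melt every bit of ice: 543·334 = 181362 J.
That's not enough to melt it all — equilibrium is at 0 °C with ice remaining.
Mass melted = 15139/334 ≈ 45.33 g.

m_melted ≈ 45.3 g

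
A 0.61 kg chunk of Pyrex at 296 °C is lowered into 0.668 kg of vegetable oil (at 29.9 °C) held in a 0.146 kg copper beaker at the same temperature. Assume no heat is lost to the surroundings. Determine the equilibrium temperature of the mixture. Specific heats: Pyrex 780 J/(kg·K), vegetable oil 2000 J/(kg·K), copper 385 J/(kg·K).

With ΣQ=0 the equilibrium temperature is the m·c-weighted mean:
T_f = (475.8*296 + 1336*29.9 + 56.21*29.9) / (475.8 + 1336 + 56.21)
    = 182464 / 1868 ≈ 97.68 °C

T_f ≈ 97.7 °C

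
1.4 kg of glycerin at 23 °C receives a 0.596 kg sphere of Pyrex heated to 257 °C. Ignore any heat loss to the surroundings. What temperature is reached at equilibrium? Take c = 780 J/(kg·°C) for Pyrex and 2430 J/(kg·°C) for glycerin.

T_f ≈ 51.1 °C

Conservation of energy gives ΣQ = 0:
0.596×780×(T − 257) + 1.4×2430×(T − 23) = 0
464.88(T − 257) + 3402(T − 23) = 0
3866.9 T = 197720
T ≈ 51.13 °C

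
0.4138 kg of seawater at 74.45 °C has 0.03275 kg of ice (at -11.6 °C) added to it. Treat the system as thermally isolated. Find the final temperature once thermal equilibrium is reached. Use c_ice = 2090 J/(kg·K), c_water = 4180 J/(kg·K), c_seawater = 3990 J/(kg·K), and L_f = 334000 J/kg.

T_f ≈ 62.2 °C

Let T be the final temperature. ΣQ_i = 0:
ice -11.6→0 °C: 0.03275·2090·11.6 = 793.99
  melt ice: 0.03275·334000 = 10938
  warm the meltwater: 136.9 T
  seawater cools: 0.4138·3990·(T − 74.45) = 1651.1(T − 74.45)
1788 T = 122922 − 11732 = 111189
T ≈ 62.19 °C. Since T > 0 °C, the all-ice-melts assumption holds.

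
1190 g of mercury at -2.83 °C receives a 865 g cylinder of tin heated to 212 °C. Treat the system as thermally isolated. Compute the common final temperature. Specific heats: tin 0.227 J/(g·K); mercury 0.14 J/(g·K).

|Q_tin| = |Q_mercury|:
865×0.227×(212 − T) = 1190×0.14×(T − (-2.83))
196.36(212 − T) = 166.6(T − (-2.83))
362.96 T = 41156  ⇒  T ≈ 113.39 °C

T_f ≈ 113.4 °C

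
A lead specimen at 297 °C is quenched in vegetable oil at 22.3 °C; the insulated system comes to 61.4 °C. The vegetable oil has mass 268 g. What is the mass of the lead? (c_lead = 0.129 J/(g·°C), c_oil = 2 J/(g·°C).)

Heat gained plus heat lost sum to zero:
m·0.129·(61.4 − 297) + 268·2·(61.4 − 22.3) = 0
-30.39 m = -20958
m = -20958/-30.39 ≈ 689.6 g

m ≈ 690 g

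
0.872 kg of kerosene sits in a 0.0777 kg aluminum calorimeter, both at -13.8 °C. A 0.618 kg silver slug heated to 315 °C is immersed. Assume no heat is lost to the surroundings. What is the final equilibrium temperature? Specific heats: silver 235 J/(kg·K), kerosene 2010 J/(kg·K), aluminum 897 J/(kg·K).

T_f ≈ 10.5 °C

Net heat exchanged in the isolated system is zero:
0.618*235*(T − 315) + 0.872*2010*(T − (-13.8)) + 0.0777*897*(T − (-13.8)) = 0
145.23(T − 315) + 1752.7(T − (-13.8)) + 69.7(T − (-13.8)) = 0
1967.6 T = 20598
T ≈ 10.47 °C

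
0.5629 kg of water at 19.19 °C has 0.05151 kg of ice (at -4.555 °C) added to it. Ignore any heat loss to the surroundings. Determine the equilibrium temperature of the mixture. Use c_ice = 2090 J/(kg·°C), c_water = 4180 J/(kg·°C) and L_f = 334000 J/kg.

Energy balance with sensible and latent terms:
ice -4.555→0 °C: 0.05151×2090×4.555 = 490.37; melt ice: 0.05151×334000 = 17204; warm the meltwater: 215.31 T; water cools: 0.5629×4180×(T − 19.19) = 2352.9(T − 19.19)
2568.2 T = 45153 − 17695 = 27458
T ≈ 10.69 °C (positive, so assuming full melt was valid).

T_f ≈ 10.7 °C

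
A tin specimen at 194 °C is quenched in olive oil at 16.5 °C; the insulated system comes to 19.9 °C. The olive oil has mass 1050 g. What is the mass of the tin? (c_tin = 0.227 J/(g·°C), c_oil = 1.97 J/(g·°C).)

m ≈ 178 g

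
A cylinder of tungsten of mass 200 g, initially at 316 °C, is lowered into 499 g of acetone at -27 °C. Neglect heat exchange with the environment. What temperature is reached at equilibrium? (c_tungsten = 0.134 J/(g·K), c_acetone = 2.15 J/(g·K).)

T_f ≈ -18.6 °C

Let T be the final temperature. ΣQ_i = 0:
200·0.134·(T − 316) + 499·2.15·(T − (-27)) = 0
26.8(T − 316) + 1072.8(T − (-27)) = 0
(26.8 + 1072.8) T = 26.8·316 + 1072.8·(-27)
T ≈ -18.64 °C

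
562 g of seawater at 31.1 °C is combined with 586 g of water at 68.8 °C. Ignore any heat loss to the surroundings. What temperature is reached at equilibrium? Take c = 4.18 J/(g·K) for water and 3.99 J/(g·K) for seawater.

Heat lost by the water equals heat gained by the seawater:
586×4.18×(68.8 − T) = 562×3.99×(T − 31.1)
2449.5(68.8 − T) = 2242.4(T − 31.1)
4691.9 T = 238262  ⇒  T ≈ 50.78 °C

T_f ≈ 50.8 °C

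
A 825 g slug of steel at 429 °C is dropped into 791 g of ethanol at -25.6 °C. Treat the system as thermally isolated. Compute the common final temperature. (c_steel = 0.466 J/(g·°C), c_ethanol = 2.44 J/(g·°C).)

T_f is the heat-capacity-weighted average of the initial temperatures:
T_f = (384.45*429 + 1930*(-25.6)) / (384.45 + 1930)
    = 115520 / 2314.5 ≈ 49.91 °C

T_f ≈ 49.9 °C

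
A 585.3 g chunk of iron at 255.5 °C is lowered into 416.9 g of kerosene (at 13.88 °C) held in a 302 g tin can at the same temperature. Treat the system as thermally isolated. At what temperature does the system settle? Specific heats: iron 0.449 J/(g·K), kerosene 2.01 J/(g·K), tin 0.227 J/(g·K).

T_f ≈ 68.2 °C

With ΣQ=0 the equilibrium temperature is the m·c-weighted mean:
T_f = (262.8·255.5 + 837.97·13.88 + 68.55·13.88) / (262.8 + 837.97 + 68.55)
    = 79728 / 1169.3 ≈ 68.18 °C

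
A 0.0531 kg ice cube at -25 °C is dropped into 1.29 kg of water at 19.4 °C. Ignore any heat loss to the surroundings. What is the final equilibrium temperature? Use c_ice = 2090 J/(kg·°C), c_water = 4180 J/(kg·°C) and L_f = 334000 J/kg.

Sum of m c ΔT and latent-heat terms is zero:
ice -25→0 °C: 0.0531×2090×25 = 2774.5
  fusion: m_ice L_f = 0.0531×334000 = 17735
  warm the meltwater: 221.96 T
  water: 5392.2(T − 19.4)
5614.2 T = 104609 − 20510 = 84099
T ≈ 14.98 °C. Since T > 0 °C, the all-ice-melts assumption holds.

T_f ≈ 15.0 °C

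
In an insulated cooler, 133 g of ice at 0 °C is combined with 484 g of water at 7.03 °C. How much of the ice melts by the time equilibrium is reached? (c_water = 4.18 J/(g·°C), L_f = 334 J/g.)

m_melted ≈ 42.6 g

Heat available from the water dropping to 0 °C: 484×4.18×7.03 = 14223 J.
To melt every bit of ice: 133×334 = 44422 J.
That's not enough to melt it all — equilibrium is at 0 °C with ice remaining.
Mass melted = 14223/334 ≈ 42.58 g.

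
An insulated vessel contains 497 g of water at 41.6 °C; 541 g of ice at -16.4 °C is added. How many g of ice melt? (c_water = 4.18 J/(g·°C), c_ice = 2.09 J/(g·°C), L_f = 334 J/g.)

m_melted ≈ 203 g

Cooling the water to 0 °C releases 497·4.18·41.6 = 86422 J.
Of that, 541·2.09·16.4 = 18543 J goes to bring the ice to 0 °C, leaving 67879 J.
Fully melting the ice requires m_ice L_f = 541·334 = 180694 J.
That's not enough to melt it all — equilibrium is at 0 °C with ice remaining.
Mass melted = 67879/334 ≈ 203.2 g.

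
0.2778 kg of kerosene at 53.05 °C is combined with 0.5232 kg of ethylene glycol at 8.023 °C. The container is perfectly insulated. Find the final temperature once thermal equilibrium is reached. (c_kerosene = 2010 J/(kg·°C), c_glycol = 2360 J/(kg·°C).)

Net heat exchanged in the isolated system is zero:
0.2778*2010*(T − 53.05) + 0.5232*2360*(T − 8.023) = 0
(558.38 + 1234.8) T = 558.38*53.05 + 1234.8*8.023
T ≈ 22.04 °C

T_f ≈ 22.0 °C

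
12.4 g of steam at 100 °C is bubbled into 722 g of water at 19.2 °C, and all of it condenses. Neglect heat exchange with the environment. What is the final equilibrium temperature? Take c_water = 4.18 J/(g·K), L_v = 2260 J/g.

T_f ≈ 29.7 °C

Conservation of energy gives ΣQ = 0:
latent heat released on condensation: 12.4×2260 = 28024
  condensed water 100 °C→T: 51.83(T − 100)
  original water: 3018(T − 19.2)
3069.8 T = 28024 + 5183.2 + 57945 = 91152
T ≈ 29.69 °C (< 100 °C, so full condensation is consistent).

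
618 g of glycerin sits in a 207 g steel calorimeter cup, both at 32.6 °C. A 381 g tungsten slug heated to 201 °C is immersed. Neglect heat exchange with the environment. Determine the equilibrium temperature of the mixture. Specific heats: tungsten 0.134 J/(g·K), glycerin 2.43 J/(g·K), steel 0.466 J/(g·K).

T_f ≈ 37.8 °C

With ΣQ=0 the equilibrium temperature is the m·c-weighted mean:
T_f = (51.05×201 + 1501.7×32.6 + 96.46×32.6) / (51.05 + 1501.7 + 96.46)
    = 62363 / 1649.3 ≈ 37.81 °C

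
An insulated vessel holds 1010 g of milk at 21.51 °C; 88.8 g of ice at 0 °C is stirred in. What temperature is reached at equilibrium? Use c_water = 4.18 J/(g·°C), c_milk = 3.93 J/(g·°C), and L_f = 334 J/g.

T_f ≈ 12.8 °C

Heat gained plus heat lost sum to zero:
fusion: m_ice L_f = 88.8×334 = 29659
  meltwater 0→T: 88.8×4.18×T = 371.18 T
  milk: 3969.3(T − 21.51)
4340.5 T = 85380 − 29659 = 55720
T ≈ 12.84 °C (positive, so assuming full melt was valid).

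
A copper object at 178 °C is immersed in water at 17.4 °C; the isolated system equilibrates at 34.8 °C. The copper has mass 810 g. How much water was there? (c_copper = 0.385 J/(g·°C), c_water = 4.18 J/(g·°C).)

|Q_copper| = |Q_water|:
810·0.385·(178 − 34.8) = m·4.18·(34.8 − 17.4)
72.73 m = 44657  ⇒  m ≈ 614 g

m ≈ 614 g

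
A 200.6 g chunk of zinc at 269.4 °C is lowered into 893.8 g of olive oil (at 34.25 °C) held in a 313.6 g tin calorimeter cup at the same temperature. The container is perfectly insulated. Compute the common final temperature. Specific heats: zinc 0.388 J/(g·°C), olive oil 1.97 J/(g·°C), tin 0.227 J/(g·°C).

Taking heat into each body as positive, Σ m c ΔT = 0:
200.6×0.388×(T − 269.4) + 893.8×1.97×(T − 34.25) + 313.6×0.227×(T − 34.25) = 0
77.83(T − 269.4) + 1760.8(T − 34.25) + 71.19(T − 34.25) = 0
1909.8 T = 83713
T ≈ 43.83 °C

T_f ≈ 43.8 °C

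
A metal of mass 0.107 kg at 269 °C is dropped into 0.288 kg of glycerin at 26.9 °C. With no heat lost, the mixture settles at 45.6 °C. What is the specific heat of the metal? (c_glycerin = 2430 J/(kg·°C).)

c ≈ 547 J/(kg·°C)

Let T be the final temperature. ΣQ_i = 0:
0.107×c×(45.6 − 269) + 0.288×2430×(45.6 − 26.9) = 0
-23.9 c = -13087
c = -13087/-23.9 ≈ 547.5 J/(kg·°C)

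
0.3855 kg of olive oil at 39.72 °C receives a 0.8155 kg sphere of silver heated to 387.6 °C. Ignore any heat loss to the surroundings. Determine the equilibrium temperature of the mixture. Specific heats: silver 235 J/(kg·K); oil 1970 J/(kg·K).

T_f ≈ 109.8 °C

T_f = Σ m_i c_i T_i / Σ m_i c_i:
T_f = (191.64*387.6 + 759.44*39.72) / (191.64 + 759.44)
    = 104445 / 951.08 ≈ 109.82 °C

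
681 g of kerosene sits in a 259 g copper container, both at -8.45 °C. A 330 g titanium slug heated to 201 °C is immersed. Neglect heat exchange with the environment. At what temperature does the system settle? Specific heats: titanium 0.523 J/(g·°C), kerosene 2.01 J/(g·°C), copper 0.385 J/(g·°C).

T_f ≈ 13.6 °C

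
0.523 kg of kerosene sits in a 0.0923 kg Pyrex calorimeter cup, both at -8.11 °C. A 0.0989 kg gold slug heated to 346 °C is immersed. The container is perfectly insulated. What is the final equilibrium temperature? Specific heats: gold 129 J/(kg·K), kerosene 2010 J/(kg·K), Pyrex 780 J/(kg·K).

T_f ≈ -4.1 °C

Net heat exchanged in the isolated system is zero:
0.0989×129×(T − 346) + 0.523×2010×(T − (-8.11)) + 0.0923×780×(T − (-8.11)) = 0
12.76(T − 346) + 1051.2(T − (-8.11)) + 71.99(T − (-8.11)) = 0
1136 T = -4695
T ≈ -4.13 °C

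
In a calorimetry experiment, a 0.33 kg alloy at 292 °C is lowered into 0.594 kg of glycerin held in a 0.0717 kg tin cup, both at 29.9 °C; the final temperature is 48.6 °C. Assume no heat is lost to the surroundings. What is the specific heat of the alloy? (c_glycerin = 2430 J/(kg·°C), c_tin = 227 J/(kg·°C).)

c ≈ 340 J/(kg·°C)

Net heat exchanged in the isolated system is zero:
0.33·c·(48.6 − 292) + 0.594·2430·(48.6 − 29.9) + 0.0717·227·(48.6 − 29.9) = 0
-80.32 c = -27296
c = -27296/-80.32 ≈ 339.8 J/(kg·°C)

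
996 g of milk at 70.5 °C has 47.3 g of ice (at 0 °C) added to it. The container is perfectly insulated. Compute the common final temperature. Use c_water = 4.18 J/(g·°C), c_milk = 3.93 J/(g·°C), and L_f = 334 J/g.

T_f ≈ 63.3 °C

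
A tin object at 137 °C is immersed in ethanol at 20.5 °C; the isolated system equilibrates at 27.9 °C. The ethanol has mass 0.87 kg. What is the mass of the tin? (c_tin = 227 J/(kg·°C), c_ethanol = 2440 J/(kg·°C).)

|Q_tin| = |Q_ethanol|:
m×227×(137 − 27.9) = 0.87×2440×(27.9 − 20.5)
24766 m = 15709  ⇒  m ≈ 0.6343 kg

m ≈ 0.634 kg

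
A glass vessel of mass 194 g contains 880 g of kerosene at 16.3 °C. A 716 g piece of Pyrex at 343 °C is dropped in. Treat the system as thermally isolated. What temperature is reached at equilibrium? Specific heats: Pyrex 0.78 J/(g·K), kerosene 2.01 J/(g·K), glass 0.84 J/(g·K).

Energy conservation, ΣQ = 0:
716*0.78*(T − 343) + 880*2.01*(T − 16.3) + 194*0.84*(T − 16.3) = 0
(558.48 + 1768.8 + 162.96) T = 558.48*343 + 1768.8*16.3 + 162.96*16.3
T = 223046 / 2490.2 = 89.6 °C

T_f ≈ 89.6 °C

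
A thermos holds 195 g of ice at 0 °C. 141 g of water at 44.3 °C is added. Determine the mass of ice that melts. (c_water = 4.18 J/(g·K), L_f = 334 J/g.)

m_melted ≈ 78.2 g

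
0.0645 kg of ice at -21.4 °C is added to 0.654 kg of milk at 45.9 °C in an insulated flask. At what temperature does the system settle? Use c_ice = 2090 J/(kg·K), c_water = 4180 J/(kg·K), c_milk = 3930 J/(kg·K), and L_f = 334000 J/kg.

Setting the total heat transfer to zero:
warm ice to 0 °C: 0.0645×2090×(0 − (-21.4)) = 2884.8
  fusion: m_ice L_f = 0.0645×334000 = 21543
  warm the meltwater: 269.61 T
  milk cools: 0.654×3930×(T − 45.9) = 2570.2(T − 45.9)
2839.8 T = 117973 − 24428 = 93545
T ≈ 32.94 °C (positive, so assuming full melt was valid).

T_f ≈ 32.9 °C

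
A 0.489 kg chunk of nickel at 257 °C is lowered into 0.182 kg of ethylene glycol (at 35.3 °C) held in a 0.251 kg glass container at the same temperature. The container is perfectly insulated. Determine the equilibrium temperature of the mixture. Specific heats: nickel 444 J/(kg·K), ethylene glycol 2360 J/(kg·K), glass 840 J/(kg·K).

Conservation of energy gives ΣQ = 0:
0.489×444×(T − 257) + 0.182×2360×(T − 35.3) + 0.251×840×(T − 35.3) = 0
217.12(T − 257) + 429.52(T − 35.3) + 210.84(T − 35.3) = 0
857.48 T = 78404
T = 78404/857.48 ≈ 91.44 °C

T_f ≈ 91.4 °C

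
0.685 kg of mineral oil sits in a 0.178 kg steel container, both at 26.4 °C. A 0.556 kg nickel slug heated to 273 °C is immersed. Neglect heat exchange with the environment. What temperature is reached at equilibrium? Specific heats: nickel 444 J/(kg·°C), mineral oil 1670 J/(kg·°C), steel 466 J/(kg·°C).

T_f ≈ 67.7 °C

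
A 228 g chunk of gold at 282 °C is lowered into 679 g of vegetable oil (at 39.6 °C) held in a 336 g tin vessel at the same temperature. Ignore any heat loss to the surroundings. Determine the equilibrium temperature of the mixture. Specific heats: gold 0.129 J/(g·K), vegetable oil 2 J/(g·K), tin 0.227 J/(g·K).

T_f ≈ 44.5 °C

Heat gained plus heat lost sum to zero:
228·0.129·(T − 282) + 679·2·(T − 39.6) + 336·0.227·(T − 39.6) = 0
(29.41 + 1358 + 76.27) T = 29.41·282 + 1358·39.6 + 76.27·39.6
T ≈ 44.47 °C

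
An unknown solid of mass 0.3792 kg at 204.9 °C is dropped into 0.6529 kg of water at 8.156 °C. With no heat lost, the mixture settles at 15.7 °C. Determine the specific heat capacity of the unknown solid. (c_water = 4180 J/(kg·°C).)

c ≈ 287 J/(kg·°C)

Energy conservation, ΣQ = 0:
0.3792·c·(15.7 − 204.9) + 0.6529·4180·(15.7 − 8.156) = 0
-71.74 c = -20588
c = -20588/-71.74 ≈ 287 J/(kg·°C)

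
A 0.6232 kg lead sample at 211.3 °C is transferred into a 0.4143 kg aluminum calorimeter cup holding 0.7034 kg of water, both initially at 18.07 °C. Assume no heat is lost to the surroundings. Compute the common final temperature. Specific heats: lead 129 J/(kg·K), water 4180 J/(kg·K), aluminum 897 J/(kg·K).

T_f ≈ 22.6 °C

Energy conservation, ΣQ = 0:
0.6232*129*(T − 211.3) + 0.7034*4180*(T − 18.07) + 0.4143*897*(T − 18.07) = 0
(80.39 + 2940.2 + 371.63) T = 80.39*211.3 + 2940.2*18.07 + 371.63*18.07
T = 76832 / 3392.2 = 22.6 °C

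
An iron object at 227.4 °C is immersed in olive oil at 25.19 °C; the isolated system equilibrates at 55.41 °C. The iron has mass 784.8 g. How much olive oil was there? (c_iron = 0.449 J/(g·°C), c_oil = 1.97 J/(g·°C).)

Net heat exchanged in the isolated system is zero:
784.8×0.449×(55.41 − 227.4) + m×1.97×(55.41 − 25.19) = 0
59.53 m = 60605
m = 60605/59.53 ≈ 1018 g

m ≈ 1020 g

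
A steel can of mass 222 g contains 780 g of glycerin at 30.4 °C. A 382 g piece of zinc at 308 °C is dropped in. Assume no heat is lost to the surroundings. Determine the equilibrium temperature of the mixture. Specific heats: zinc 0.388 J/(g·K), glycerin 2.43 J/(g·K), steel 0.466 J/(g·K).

T_f ≈ 49.6 °C

Energy conservation, ΣQ = 0:
382*0.388*(T − 308) + 780*2.43*(T − 30.4) + 222*0.466*(T − 30.4) = 0
2147.1 T = 106416
T ≈ 49.56 °C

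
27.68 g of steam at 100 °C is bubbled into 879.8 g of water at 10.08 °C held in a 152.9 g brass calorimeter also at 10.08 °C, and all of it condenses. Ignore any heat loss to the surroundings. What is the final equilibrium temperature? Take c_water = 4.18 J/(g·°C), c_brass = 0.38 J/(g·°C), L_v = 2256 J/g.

T_f ≈ 29.0 °C

Energy balance with sensible and latent terms:
steam→water at 100 °C releases m L_v = 27.68×2256 = 62446
  condensed water 100 °C→T: 115.7(T − 100)
  water warms: 879.8×4.18×(T − 10.08) = 3677.6(T − 10.08)
  cup: 58.1(T − 10.08)
3851.4 T = 62446 + 11570 + 37656 = 111672
T ≈ 29.00 °C — below 100 °C, confirming all the steam condensed.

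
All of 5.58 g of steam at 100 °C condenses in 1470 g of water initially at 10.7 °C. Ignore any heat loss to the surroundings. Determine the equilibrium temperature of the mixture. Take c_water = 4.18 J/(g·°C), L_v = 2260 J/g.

T_f ≈ 13.1 °C

Energy conservation, ΣQ = 0:
latent heat released on condensation: 5.58×2260 = 12611; condensed water 100 °C→T: 23.32(T − 100); water warms: 1470×4.18×(T − 10.7) = 6144.6(T − 10.7)
6167.9 T = 12611 + 2332.4 + 65747 = 80690
T ≈ 13.08 °C, under the boiling point, so the assumption holds.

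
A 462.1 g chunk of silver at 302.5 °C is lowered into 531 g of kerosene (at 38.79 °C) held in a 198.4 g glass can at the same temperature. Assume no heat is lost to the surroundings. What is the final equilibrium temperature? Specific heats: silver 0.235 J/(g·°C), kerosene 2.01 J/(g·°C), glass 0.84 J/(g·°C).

Heat gained plus heat lost sum to zero:
462.1*0.235*(T − 302.5) + 531*2.01*(T − 38.79) + 198.4*0.84*(T − 38.79) = 0
1342.6 T = 80715
T = 80715 / 1342.6 = 60.1 °C

T_f ≈ 60.1 °C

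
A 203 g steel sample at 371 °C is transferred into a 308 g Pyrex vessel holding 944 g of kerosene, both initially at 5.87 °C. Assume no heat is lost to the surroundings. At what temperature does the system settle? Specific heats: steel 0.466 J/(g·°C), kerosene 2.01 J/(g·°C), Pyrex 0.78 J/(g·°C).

T_f ≈ 21.3 °C

Net heat exchanged in the isolated system is zero:
203×0.466×(T − 371) + 944×2.01×(T − 5.87) + 308×0.78×(T − 5.87) = 0
(94.6 + 1897.4 + 240.24) T = 94.6×371 + 1897.4×5.87 + 240.24×5.87
T = 47644 / 2232.3 = 21.3 °C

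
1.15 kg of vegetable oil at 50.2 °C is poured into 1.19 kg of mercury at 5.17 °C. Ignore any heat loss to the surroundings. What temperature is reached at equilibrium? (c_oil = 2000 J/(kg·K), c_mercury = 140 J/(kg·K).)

T_f ≈ 47.2 °C

Heat gained plus heat lost sum to zero:
1.15·2000·(T − 50.2) + 1.19·140·(T − 5.17) = 0
(2300 + 166.6) T = 2300·50.2 + 166.6·5.17
T = 116321 / 2466.6 = 47.2 °C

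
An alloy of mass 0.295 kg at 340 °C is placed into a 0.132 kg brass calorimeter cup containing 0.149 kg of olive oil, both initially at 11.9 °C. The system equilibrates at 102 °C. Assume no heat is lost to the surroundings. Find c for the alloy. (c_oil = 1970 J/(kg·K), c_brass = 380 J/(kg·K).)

Let T be the final temperature. ΣQ_i = 0:
0.295×c×(102 − 340) + 0.149×1970×(102 − 11.9) + 0.132×380×(102 − 11.9) = 0
-70.21 c = -30966
c = -30966/-70.21 ≈ 441.1 J/(kg·K)

c ≈ 441 J/(kg·K)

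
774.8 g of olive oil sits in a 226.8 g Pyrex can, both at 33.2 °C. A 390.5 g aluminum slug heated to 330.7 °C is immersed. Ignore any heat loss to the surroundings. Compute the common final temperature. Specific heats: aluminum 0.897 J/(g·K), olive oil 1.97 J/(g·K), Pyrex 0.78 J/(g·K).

T_f ≈ 83.9 °C

T_f is the heat-capacity-weighted average of the initial temperatures:
T_f = (350.28·330.7 + 1526.4·33.2 + 176.9·33.2) / (350.28 + 1526.4 + 176.9)
    = 172385 / 2053.5 ≈ 83.95 °C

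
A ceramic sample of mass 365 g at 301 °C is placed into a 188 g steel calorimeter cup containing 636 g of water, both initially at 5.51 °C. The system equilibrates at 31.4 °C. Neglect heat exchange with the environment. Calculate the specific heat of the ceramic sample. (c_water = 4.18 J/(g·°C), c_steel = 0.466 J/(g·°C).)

Net heat exchanged in the isolated system is zero:
365×c×(31.4 − 301) + 636×4.18×(31.4 − 5.51) + 188×0.466×(31.4 − 5.51) = 0
-98404 c = -71096
c = -71096/-98404 ≈ 0.7225 J/(g·°C)

c ≈ 0.722 J/(g·°C)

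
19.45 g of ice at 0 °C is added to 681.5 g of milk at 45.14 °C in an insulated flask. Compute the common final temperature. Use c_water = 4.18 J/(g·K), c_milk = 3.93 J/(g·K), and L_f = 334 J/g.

Net heat exchanged in the isolated system is zero:
fusion: m_ice L_f = 19.45·334 = 6496.3
  warm the meltwater: 81.3 T
  milk: 2678.3(T − 45.14)
2759.6 T = 120898 − 6496.3 = 114402
T ≈ 41.46 °C. Since T > 0 °C, the all-ice-melts assumption holds.

T_f ≈ 41.5 °C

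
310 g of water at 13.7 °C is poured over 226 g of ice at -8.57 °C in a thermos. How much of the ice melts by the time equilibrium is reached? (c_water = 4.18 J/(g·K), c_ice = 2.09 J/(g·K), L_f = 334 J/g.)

m_melted ≈ 41 g

Heat available from the water dropping to 0 °C: 310·4.18·13.7 = 17752 J.
Warming the ice to 0 °C takes 226·2.09·8.57 = 4048 J, leaving 13705 J for melting.
Fully melting the ice requires m_ice L_f = 226·334 = 75484 J.
That's not enough to melt it all — equilibrium is at 0 °C with ice remaining.
Mass melted = 13705/334 ≈ 41.03 g.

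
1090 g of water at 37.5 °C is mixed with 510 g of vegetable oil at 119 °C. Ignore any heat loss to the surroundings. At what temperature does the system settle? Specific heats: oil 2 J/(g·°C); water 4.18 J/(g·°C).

Net heat exchanged in the isolated system is zero:
510·2·(T − 119) + 1090·4.18·(T − 37.5) = 0
1020(T − 119) + 4556.2(T − 37.5) = 0
(1020 + 4556.2) T = 1020·119 + 4556.2·37.5
T = 292238/5576.2 ≈ 52.41 °C

T_f ≈ 52.4 °C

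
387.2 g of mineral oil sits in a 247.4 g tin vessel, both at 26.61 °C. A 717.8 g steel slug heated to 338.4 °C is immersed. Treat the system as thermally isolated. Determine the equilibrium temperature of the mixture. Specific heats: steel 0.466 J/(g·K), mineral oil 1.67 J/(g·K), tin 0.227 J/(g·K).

T_f ≈ 127.2 °C

Let T be the final temperature. ΣQ_i = 0:
717.8×0.466×(T − 338.4) + 387.2×1.67×(T − 26.61) + 247.4×0.227×(T − 26.61) = 0
1037.3 T = 131894
T = 131894 / 1037.3 = 127 °C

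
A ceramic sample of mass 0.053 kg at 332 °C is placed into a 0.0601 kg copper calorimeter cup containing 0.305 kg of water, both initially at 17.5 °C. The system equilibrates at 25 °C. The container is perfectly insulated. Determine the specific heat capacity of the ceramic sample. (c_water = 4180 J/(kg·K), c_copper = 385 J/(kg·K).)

Taking heat into each body as positive, Σ m c ΔT = 0:
0.053·c·(25 − 332) + 0.305·4180·(25 − 17.5) + 0.0601·385·(25 − 17.5) = 0
-16.27 c = -9735.3
c = -9735.3/-16.27 ≈ 598.3 J/(kg·K)

c ≈ 598 J/(kg·K)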